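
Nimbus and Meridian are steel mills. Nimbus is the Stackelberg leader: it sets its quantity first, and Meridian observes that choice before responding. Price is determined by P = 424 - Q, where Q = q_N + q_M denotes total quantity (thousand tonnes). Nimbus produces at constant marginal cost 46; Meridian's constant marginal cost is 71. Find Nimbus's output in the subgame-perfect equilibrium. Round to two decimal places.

201.50

Solve by backward induction. Given q_N, the follower Meridian maximises π_M = (424 - q_N - q_M)q_M - 71q_M.
∂π_M/∂q_M = 353 - q_N - 2q_M = 0 gives the reaction function q_M = (353 - q_N)/2.
Nimbus substitutes q_M(q_N) into its own profit: π_N = q_N(424 - q_N - (353 - q_N)/2) - 46q_N = (495/2 - (1/2)q_N)q_N - 46q_N.
Leader FOC: 403/2 - q_N = 0, so q_N = 403/2.
Then q_M = (353 - 403/2)/2 = 303/4.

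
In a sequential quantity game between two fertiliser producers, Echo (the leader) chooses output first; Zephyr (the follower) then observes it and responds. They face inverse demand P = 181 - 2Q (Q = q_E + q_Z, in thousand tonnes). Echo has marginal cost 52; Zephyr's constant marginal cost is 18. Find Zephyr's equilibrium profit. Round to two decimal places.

Solve by backward induction. Given q_E, the follower Zephyr maximises π_Z = (181 - 2q_E - 2q_Z)q_Z - 18q_Z.
Follower FOC: 163 - 2q_E - 4q_Z = 0, so q_Z(q_E) = (163 - 2q_E)/4.
Echo substitutes q_Z(q_E) into its own profit: π_E = q_E(181 - 2q_E - (163 - 2q_E)/2) - 52q_E = (199/2 - q_E)q_E - 52q_E.
Leader FOC: 95/2 - 2q_E = 0, so q_E = 95/4.
Then q_Z = (163 - 2·(95/4))/4 = 231/8.
Price P = 181 - 2·(421/8) = 303/4.
Zephyr's profit: (303/4 - 18)·(231/8) = 1667.5313.

1667.53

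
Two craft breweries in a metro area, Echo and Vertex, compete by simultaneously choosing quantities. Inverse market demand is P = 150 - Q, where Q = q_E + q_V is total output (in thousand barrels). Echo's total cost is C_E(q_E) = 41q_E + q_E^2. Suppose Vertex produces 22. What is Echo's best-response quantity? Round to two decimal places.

With the rival's output fixed at 22, Echo's profit is π_E = (150 - 22 - q_E)q_E - (41q_E + q_E²) = (128 - q_E)q_E - (41q_E + q_E²).
∂π_E/∂q_E = 87 - 4q_E = 0, so q_E = 87/4.

21.75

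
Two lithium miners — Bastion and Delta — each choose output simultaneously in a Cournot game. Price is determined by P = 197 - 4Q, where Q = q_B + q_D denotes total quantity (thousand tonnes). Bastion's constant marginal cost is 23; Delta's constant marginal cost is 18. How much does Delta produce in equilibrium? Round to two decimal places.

15.33

Bastion's profit: π_B = (197 - 4Q)q_B - (23q_B). Setting ∂π_B/∂q_B = 0: 174 - 8q_B - 4(q_D) = 0.
Delta's first-order condition: 179 - 8q_D - 4(q_B) = 0.
So q_B = (174 - 4q_D)/8 and q_D = (179 - 4q_B)/8.
Solving the pair: q_B = 169/12, q_D = 46/3.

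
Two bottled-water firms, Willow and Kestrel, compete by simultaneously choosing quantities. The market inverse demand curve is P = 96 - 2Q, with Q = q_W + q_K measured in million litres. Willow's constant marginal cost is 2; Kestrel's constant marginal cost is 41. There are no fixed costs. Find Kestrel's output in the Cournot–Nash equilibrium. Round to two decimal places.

2.67

Willow's profit: π_W = (96 - 2Q)q_W - (2q_W). Setting ∂π_W/∂q_W = 0: 94 - 4q_W - 2(q_K) = 0.
Kestrel's first-order condition: 55 - 4q_K - 2(q_W) = 0.
So q_W = (94 - 2q_K)/4 and q_K = (55 - 2q_W)/4.
Solving the pair: q_W = 133/6, q_K = 8/3.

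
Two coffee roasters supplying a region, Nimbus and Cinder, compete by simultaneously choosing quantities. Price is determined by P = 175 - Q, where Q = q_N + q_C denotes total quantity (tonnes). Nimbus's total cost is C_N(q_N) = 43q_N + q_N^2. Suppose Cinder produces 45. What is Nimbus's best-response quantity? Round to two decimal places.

21.75

With the rival's output fixed at 45, Nimbus's profit is π_N = (175 - 45 - q_N)q_N - (43q_N + q_N²) = (130 - q_N)q_N - (43q_N + q_N²).
∂π_N/∂q_N = 87 - 4q_N = 0, so q_N = 87/4.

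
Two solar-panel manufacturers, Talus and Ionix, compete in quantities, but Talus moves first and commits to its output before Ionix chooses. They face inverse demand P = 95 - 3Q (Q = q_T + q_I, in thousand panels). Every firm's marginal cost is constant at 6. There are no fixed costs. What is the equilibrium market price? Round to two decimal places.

28.25

Solve by backward induction. Given q_T, the follower Ionix maximises π_I = (95 - 3q_T - 3q_I)q_I - 6q_I.
Follower FOC: 89 - 3q_T - 6q_I = 0, so q_I(q_T) = (89 - 3q_T)/6.
Talus substitutes q_I(q_T) into its own profit: π_T = q_T(95 - 3q_T - (89 - 3q_T)/2) - 6q_T = (101/2 - (3/2)q_T)q_T - 6q_T.
Maximising: ∂π_T/∂q_T = 89/2 - 3q_T = 0, giving q_T = 89/6.
Then q_I = (89 - 3·(89/6))/6 = 89/12.
Total output Q = 89/4, so price P = 95 - 3·(89/4) = 113/4.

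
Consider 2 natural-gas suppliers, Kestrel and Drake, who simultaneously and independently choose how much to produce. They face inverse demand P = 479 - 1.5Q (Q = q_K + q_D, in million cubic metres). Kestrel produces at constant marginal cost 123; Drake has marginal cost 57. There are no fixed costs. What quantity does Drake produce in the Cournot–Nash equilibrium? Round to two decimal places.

Kestrel's profit: π_K = (479 - 1.5Q)q_K - (123q_K). Setting ∂π_K/∂q_K = 0: 356 - 3q_K - (3/2)(q_D) = 0.
Drake's first-order condition: 422 - 3q_D - (3/2)(q_K) = 0.
Best responses: q_K = (356 - (3/2)q_D)/3, q_D = (422 - (3/2)q_K)/3.
Substituting one into the other gives q_K = 580/9 and q_D = 976/9.

108.44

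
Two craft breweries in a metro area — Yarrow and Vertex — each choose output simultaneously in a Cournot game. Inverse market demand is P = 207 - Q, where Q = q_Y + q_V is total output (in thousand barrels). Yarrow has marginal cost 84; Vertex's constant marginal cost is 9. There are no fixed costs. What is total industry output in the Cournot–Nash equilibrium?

107

Yarrow's profit: π_Y = (207 - Q)q_Y - (84q_Y). Setting ∂π_Y/∂q_Y = 0: 123 - 2q_Y - (q_V) = 0.
Vertex's first-order condition: 198 - 2q_V - (q_Y) = 0.
So q_Y = (123 - q_V)/2 and q_V = (198 - q_Y)/2.
Solving the pair: q_Y = 16, q_V = 91.
Total output Q = 16 + 91 = 107.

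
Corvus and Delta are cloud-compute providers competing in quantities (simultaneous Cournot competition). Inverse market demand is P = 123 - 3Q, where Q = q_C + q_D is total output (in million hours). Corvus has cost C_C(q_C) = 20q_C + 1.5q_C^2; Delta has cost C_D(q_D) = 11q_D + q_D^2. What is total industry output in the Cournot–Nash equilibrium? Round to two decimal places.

18.84

Corvus's profit: π_C = (123 - 3Q)q_C - (20q_C + (3/2)q_C²). Setting ∂π_C/∂q_C = 0: 103 - 9q_C - 3(q_D) = 0.
Delta's first-order condition: 112 - 8q_D - 3(q_C) = 0.
Rearranging gives the reaction functions q_C = (103 - 3q_D)/9 and q_D = (112 - 3q_C)/8.
Solving the pair: q_C = 488/63, q_D = 233/21.
Total output Q = 488/63 + 233/21 = 1187/63.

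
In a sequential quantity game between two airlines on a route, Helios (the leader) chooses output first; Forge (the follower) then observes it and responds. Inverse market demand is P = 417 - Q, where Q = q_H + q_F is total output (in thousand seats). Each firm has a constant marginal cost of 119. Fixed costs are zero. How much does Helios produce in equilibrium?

The follower Forge best-responds to any q_H: π_F = (417 - Q)q_F - 119q_F.
∂π_F/∂q_F = 298 - q_H - 2q_F = 0 gives the reaction function q_F = (298 - q_H)/2.
Helios substitutes q_F(q_H) into its own profit: π_H = q_H(417 - q_H - (298 - q_H)/2) - 119q_H = (268 - (1/2)q_H)q_H - 119q_H.
Leader FOC: 149 - q_H = 0, so q_H = 149.
Then q_F = (298 - 149)/2 = 149/2.

149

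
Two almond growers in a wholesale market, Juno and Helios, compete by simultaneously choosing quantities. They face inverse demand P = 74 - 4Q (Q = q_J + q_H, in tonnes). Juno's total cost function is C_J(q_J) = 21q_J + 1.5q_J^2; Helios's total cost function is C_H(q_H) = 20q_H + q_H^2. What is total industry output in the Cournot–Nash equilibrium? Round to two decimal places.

Juno's profit: π_J = (74 - 4Q)q_J - (21q_J + (3/2)q_J²). Setting ∂π_J/∂q_J = 0: 53 - 11q_J - 4(q_H) = 0.
Helios's first-order condition: 54 - 10q_H - 4(q_J) = 0.
Rearranging gives the reaction functions q_J = (53 - 4q_H)/11 and q_H = (54 - 4q_J)/10.
Substituting one into the other gives q_J = 157/47 and q_H = 191/47.
Total output Q = 157/47 + 191/47 = 348/47.

7.40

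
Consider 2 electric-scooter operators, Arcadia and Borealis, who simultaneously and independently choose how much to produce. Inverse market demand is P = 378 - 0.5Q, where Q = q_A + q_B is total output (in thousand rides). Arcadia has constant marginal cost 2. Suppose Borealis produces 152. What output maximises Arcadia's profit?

With the rival's output fixed at 152, Arcadia's profit is π_A = (378 - (1/2)·152 - (1/2)q_A)q_A - (2q_A) = (302 - (1/2)q_A)q_A - (2q_A).
∂π_A/∂q_A = 300 - q_A = 0, so q_A = 300.

300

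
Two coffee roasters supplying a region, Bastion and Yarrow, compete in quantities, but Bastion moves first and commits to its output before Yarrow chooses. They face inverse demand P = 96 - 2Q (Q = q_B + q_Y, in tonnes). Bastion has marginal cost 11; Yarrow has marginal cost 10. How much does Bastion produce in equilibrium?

Solve by backward induction. Given q_B, the follower Yarrow maximises π_Y = (96 - 2q_B - 2q_Y)q_Y - 10q_Y.
∂π_Y/∂q_Y = 86 - 2q_B - 4q_Y = 0 gives the reaction function q_Y = (86 - 2q_B)/4.
Bastion substitutes q_Y(q_B) into its own profit: π_B = q_B(96 - 2q_B - (86 - 2q_B)/2) - 11q_B = (53 - q_B)q_B - 11q_B.
The leader's first-order condition 42 - 2q_B = 0 yields q_B = 21.
Then q_Y = (86 - 2·21)/4 = 11.

21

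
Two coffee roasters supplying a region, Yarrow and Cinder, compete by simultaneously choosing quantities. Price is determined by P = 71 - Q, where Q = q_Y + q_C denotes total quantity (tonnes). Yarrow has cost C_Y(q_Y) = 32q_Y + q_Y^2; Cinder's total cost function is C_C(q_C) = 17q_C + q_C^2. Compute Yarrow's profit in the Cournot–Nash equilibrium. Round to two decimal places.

Yarrow's profit: π_Y = (71 - Q)q_Y - (32q_Y + q_Y²). Setting ∂π_Y/∂q_Y = 0: 39 - 4q_Y - (q_C) = 0.
Cinder's first-order condition: 54 - 4q_C - (q_Y) = 0.
So q_Y = (39 - q_C)/4 and q_C = (54 - q_Y)/4.
Substituting one into the other gives q_Y = 34/5 and q_C = 59/5.
Price P = 71 - 93/5 = 262/5.
Yarrow's profit: (262/5)·(34/5) - 32·(34/5) - (34/5)² = 92.4800.

92.48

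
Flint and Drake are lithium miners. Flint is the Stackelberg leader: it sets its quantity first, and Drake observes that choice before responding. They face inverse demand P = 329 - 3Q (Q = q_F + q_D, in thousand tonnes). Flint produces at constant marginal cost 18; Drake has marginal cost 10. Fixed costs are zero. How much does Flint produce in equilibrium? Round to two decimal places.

Solve by backward induction. Given q_F, the follower Drake maximises π_D = (329 - 3q_F - 3q_D)q_D - 10q_D.
Setting the follower's marginal profit to zero, 319 - 3q_F - 6q_D = 0, i.e. q_D = (319 - 3q_F)/6.
Flint substitutes q_D(q_F) into its own profit: π_F = q_F(329 - 3q_F - (319 - 3q_F)/2) - 18q_F = (339/2 - (3/2)q_F)q_F - 18q_F.
The leader's first-order condition 303/2 - 3q_F = 0 yields q_F = 101/2.
Then q_D = (319 - 3·(101/2))/6 = 335/12.

50.50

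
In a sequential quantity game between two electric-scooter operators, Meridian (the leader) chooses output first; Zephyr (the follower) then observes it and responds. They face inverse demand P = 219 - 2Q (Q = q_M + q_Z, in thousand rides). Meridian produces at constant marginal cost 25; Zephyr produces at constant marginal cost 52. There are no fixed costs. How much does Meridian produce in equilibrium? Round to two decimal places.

Solve by backward induction. Given q_M, the follower Zephyr maximises π_Z = (219 - 2q_M - 2q_Z)q_Z - 52q_Z.
∂π_Z/∂q_Z = 167 - 2q_M - 4q_Z = 0 gives the reaction function q_Z = (167 - 2q_M)/4.
Meridian substitutes q_Z(q_M) into its own profit: π_M = q_M(219 - 2q_M - (167 - 2q_M)/2) - 25q_M = (271/2 - q_M)q_M - 25q_M.
The leader's first-order condition 221/2 - 2q_M = 0 yields q_M = 221/4.
Then q_Z = (167 - 2·(221/4))/4 = 113/8.

55.25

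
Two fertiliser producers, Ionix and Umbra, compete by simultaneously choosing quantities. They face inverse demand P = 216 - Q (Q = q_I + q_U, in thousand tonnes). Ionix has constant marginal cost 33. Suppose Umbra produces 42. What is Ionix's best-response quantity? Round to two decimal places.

With the rival's output fixed at 42, Ionix's profit is π_I = (216 - 42 - q_I)q_I - (33q_I) = (174 - q_I)q_I - (33q_I).
∂π_I/∂q_I = 141 - 2q_I = 0, so q_I = 141/2.

70.50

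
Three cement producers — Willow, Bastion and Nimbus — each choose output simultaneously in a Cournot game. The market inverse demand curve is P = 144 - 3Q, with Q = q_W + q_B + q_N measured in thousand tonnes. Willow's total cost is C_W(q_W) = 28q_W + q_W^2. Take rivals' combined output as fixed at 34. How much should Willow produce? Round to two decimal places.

1.75

With rivals' combined output fixed at 34, Willow's profit is π_W = (144 - 3·34 - 3q_W)q_W - (28q_W + q_W²) = (42 - 3q_W)q_W - (28q_W + q_W²).
∂π_W/∂q_W = 14 - 8q_W = 0, so q_W = 7/4.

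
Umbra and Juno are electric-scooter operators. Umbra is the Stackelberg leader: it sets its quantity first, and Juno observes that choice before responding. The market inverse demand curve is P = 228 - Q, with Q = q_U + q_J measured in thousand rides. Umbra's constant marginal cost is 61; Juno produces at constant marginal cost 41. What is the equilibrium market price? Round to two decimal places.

The follower Juno best-responds to any q_U: π_J = (228 - Q)q_J - 41q_J.
Setting the follower's marginal profit to zero, 187 - q_U - 2q_J = 0, i.e. q_J = (187 - q_U)/2.
The leader anticipates this reaction. Substituting into P = 228 - Q gives P = 269/2 - (1/2)q_U, so π_U = (269/2 - (1/2)q_U)q_U - 61q_U.
The leader's first-order condition 147/2 - q_U = 0 yields q_U = 147/2.
Then q_J = (187 - 147/2)/2 = 227/4.
Total output Q = 521/4, so price P = 228 - 521/4 = 391/4.

97.75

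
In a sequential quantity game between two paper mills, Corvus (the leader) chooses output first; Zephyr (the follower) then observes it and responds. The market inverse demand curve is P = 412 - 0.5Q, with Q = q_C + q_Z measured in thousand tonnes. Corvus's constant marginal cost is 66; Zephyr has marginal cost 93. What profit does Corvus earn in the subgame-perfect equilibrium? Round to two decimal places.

34782.25

Solve by backward induction. Given q_C, the follower Zephyr maximises π_Z = (412 - (1/2)q_C - (1/2)q_Z)q_Z - 93q_Z.
Follower FOC: 319 - (1/2)q_C - q_Z = 0, so q_Z(q_C) = (319 - (1/2)q_C).
The leader anticipates this reaction. Substituting into P = 412 - 0.5Q gives P = 505/2 - (1/4)q_C, so π_C = (505/2 - (1/4)q_C)q_C - 66q_C.
Leader FOC: 373/2 - (1/2)q_C = 0, so q_C = 373.
Then q_Z = (319 - (1/2)·373) = 265/2.
Price P = 412 - (1/2)·(1011/2) = 637/4.
Corvus's profit: (637/4 - 66)·373 = 34782.2500.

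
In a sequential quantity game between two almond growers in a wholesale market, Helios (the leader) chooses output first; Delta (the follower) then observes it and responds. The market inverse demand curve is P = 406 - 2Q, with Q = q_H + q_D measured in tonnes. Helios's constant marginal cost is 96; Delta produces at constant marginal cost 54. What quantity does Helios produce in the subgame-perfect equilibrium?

The follower Delta best-responds to any q_H: π_D = (406 - 2Q)q_D - 54q_D.
Setting the follower's marginal profit to zero, 352 - 2q_H - 4q_D = 0, i.e. q_D = (352 - 2q_H)/4.
The leader anticipates this reaction. Substituting into P = 406 - 2Q gives P = 230 - q_H, so π_H = (230 - q_H)q_H - 96q_H.
Leader FOC: 134 - 2q_H = 0, so q_H = 67.
Then q_D = (352 - 2·67)/4 = 109/2.

67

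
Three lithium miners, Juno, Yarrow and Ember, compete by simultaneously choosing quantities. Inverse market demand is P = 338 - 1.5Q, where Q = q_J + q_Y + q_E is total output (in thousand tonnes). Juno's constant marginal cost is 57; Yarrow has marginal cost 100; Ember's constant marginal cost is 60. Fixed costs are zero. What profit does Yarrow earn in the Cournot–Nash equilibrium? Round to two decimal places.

Juno's profit: π_J = (338 - 1.5Q)q_J - (57q_J). Setting ∂π_J/∂q_J = 0: 281 - 3q_J - (3/2)(q_Y + q_E) = 0.
Yarrow's first-order condition: 238 - 3q_Y - (3/2)(q_J + q_E) = 0.
Ember's first-order condition: 278 - 3q_E - (3/2)(q_J + q_Y) = 0.
Adding the 3 first-order conditions: 797 − 6Q = 0, so Q = 797/6.
Back-substituting: q_J = (281 − 797/4)/(3/2) = 109/2, q_Y = (238 − 797/4)/(3/2) = 155/6, q_E = (278 − 797/4)/(3/2) = 105/2.
Price P = 338 - (3/2)·(797/6) = 555/4.
Yarrow's profit: (555/4 - 100)·(155/6) = 1001.0417.

1001.04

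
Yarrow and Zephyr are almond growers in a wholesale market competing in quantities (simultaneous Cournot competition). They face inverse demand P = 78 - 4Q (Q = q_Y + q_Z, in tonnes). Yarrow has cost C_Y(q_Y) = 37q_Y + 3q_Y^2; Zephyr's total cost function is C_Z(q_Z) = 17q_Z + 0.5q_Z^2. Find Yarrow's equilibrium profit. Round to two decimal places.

Yarrow's profit: π_Y = (78 - 4Q)q_Y - (37q_Y + 3q_Y²). Setting ∂π_Y/∂q_Y = 0: 41 - 14q_Y - 4(q_Z) = 0.
Zephyr's profit: π_Z = (78 - 4Q)q_Z - (17q_Z + (1/2)q_Z²). Setting ∂π_Z/∂q_Z = 0: 61 - 9q_Z - 4(q_Y) = 0.
So q_Y = (41 - 4q_Z)/14 and q_Z = (61 - 4q_Y)/9.
Substituting one into the other gives q_Y = 25/22 and q_Z = 69/11.
Price P = 78 - 4·(163/22) = 532/11.
Yarrow's profit: (532/11)·(25/22) - 37·(25/22) - 3(25/22)² = 9.0393.

9.04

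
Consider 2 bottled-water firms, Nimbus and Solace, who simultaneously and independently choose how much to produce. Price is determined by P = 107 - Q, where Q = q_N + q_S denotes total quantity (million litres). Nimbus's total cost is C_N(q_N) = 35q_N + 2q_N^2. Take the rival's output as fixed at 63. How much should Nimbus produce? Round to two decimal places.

With the rival's output fixed at 63, Nimbus's profit is π_N = (107 - 63 - q_N)q_N - (35q_N + 2q_N²) = (44 - q_N)q_N - (35q_N + 2q_N²).
∂π_N/∂q_N = 9 - 6q_N = 0, so q_N = 3/2.

1.50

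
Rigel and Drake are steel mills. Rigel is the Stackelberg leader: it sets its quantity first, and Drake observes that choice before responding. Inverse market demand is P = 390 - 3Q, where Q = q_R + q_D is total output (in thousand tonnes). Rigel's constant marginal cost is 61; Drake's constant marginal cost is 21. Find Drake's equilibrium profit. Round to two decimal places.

Solve by backward induction. Given q_R, the follower Drake maximises π_D = (390 - 3q_R - 3q_D)q_D - 21q_D.
Setting the follower's marginal profit to zero, 369 - 3q_R - 6q_D = 0, i.e. q_D = (369 - 3q_R)/6.
Rigel substitutes q_D(q_R) into its own profit: π_R = q_R(390 - 3q_R - (369 - 3q_R)/2) - 61q_R = (411/2 - (3/2)q_R)q_R - 61q_R.
Maximising: ∂π_R/∂q_R = 289/2 - 3q_R = 0, giving q_R = 289/6.
Then q_D = (369 - 3·(289/6))/6 = 449/12.
Price P = 390 - 3·(1027/12) = 533/4.
Drake's profit: (533/4 - 21)·(449/12) = 4200.0208.

4200.02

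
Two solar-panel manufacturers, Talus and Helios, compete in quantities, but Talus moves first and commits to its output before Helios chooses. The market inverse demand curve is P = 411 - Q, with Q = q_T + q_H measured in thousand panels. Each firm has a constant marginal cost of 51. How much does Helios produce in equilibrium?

The follower Helios best-responds to any q_T: π_H = (411 - Q)q_H - 51q_H.
∂π_H/∂q_H = 360 - q_T - 2q_H = 0 gives the reaction function q_H = (360 - q_T)/2.
Talus substitutes q_H(q_T) into its own profit: π_T = q_T(411 - q_T - (360 - q_T)/2) - 51q_T = (231 - (1/2)q_T)q_T - 51q_T.
Maximising: ∂π_T/∂q_T = 180 - q_T = 0, giving q_T = 180.
Then q_H = (360 - 180)/2 = 90.

90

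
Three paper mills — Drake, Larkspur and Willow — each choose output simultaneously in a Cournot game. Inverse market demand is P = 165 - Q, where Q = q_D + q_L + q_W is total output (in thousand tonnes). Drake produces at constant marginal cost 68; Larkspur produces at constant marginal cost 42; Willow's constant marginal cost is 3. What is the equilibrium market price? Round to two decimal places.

69.50

Drake's profit: π_D = (165 - Q)q_D - (68q_D). Setting ∂π_D/∂q_D = 0: 97 - 2q_D - (q_L + q_W) = 0.
Larkspur's profit: π_L = (165 - Q)q_L - (42q_L). Setting ∂π_L/∂q_L = 0: 123 - 2q_L - (q_D + q_W) = 0.
Willow's profit: π_W = (165 - Q)q_W - (3q_W). Setting ∂π_W/∂q_W = 0: 162 - 2q_W - (q_D + q_L) = 0.
Adding the 3 conditions: 382 − 2Q − 2Q = 0, i.e. Q = 191/2.
Back-substituting: q_D = (97 − 191/2) = 3/2, q_L = (123 − 191/2) = 55/2, q_W = (162 − 191/2) = 133/2.
Total output Q = 191/2, so price P = 165 - 191/2 = 139/2.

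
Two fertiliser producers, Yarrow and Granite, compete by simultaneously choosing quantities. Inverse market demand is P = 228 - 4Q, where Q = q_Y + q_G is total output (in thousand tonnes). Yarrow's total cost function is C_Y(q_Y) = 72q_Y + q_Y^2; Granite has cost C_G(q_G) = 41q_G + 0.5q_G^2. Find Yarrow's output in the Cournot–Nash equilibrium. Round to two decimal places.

Yarrow's profit: π_Y = (228 - 4Q)q_Y - (72q_Y + q_Y²). Setting ∂π_Y/∂q_Y = 0: 156 - 10q_Y - 4(q_G) = 0.
Granite's first-order condition: 187 - 9q_G - 4(q_Y) = 0.
Rearranging gives the reaction functions q_Y = (156 - 4q_G)/10 and q_G = (187 - 4q_Y)/9.
Solving the pair: q_Y = 328/37, q_G = 623/37.

8.86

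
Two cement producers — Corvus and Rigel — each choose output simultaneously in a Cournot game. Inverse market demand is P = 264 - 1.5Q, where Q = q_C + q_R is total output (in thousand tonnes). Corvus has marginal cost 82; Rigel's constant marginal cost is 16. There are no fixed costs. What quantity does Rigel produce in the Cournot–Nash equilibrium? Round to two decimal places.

69.78

Corvus's profit: π_C = (264 - 1.5Q)q_C - (82q_C). Setting ∂π_C/∂q_C = 0: 182 - 3q_C - (3/2)(q_R) = 0.
Rigel's first-order condition: 248 - 3q_R - (3/2)(q_C) = 0.
So q_C = (182 - (3/2)q_R)/3 and q_R = (248 - (3/2)q_C)/3.
Substituting one into the other gives q_C = 232/9 and q_R = 628/9.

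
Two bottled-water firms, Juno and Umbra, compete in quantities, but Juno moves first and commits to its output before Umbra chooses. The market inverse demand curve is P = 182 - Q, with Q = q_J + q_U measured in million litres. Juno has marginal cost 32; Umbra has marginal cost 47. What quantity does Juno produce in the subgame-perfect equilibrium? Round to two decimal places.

Solve by backward induction. Given q_J, the follower Umbra maximises π_U = (182 - q_J - q_U)q_U - 47q_U.
Setting the follower's marginal profit to zero, 135 - q_J - 2q_U = 0, i.e. q_U = (135 - q_J)/2.
Juno substitutes q_U(q_J) into its own profit: π_J = q_J(182 - q_J - (135 - q_J)/2) - 32q_J = (229/2 - (1/2)q_J)q_J - 32q_J.
Leader FOC: 165/2 - q_J = 0, so q_J = 165/2.
Then q_U = (135 - 165/2)/2 = 105/4.

82.50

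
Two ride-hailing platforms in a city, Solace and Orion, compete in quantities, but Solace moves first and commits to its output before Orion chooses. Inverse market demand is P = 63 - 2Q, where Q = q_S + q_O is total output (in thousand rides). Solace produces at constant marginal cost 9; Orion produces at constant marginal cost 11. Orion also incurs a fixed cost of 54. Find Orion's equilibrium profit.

18

Solve by backward induction. Given q_S, the follower Orion maximises π_O = (63 - 2q_S - 2q_O)q_O - 11q_O.
∂π_O/∂q_O = 52 - 2q_S - 4q_O = 0 gives the reaction function q_O = (52 - 2q_S)/4.
The leader anticipates this reaction. Substituting into P = 63 - 2Q gives P = 37 - q_S, so π_S = (37 - q_S)q_S - 9q_S.
Maximising: ∂π_S/∂q_S = 28 - 2q_S = 0, giving q_S = 14.
Then q_O = (52 - 2·14)/4 = 6.
Price P = 63 - 2·20 = 23.
Orion's profit: (23 - 11)·6 - 54 = 18.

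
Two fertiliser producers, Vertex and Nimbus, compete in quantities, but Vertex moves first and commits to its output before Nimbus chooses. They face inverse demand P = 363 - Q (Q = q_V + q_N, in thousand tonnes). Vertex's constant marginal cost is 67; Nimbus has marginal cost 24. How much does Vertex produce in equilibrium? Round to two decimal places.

126.50

Solve by backward induction. Given q_V, the follower Nimbus maximises π_N = (363 - q_V - q_N)q_N - 24q_N.
Setting the follower's marginal profit to zero, 339 - q_V - 2q_N = 0, i.e. q_N = (339 - q_V)/2.
Vertex substitutes q_N(q_V) into its own profit: π_V = q_V(363 - q_V - (339 - q_V)/2) - 67q_V = (387/2 - (1/2)q_V)q_V - 67q_V.
Leader FOC: 253/2 - q_V = 0, so q_V = 253/2.
Then q_N = (339 - 253/2)/2 = 425/4.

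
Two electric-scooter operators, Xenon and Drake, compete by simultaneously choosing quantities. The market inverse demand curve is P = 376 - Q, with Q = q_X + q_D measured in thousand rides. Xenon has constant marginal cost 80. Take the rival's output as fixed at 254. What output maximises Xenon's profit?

21

With the rival's output fixed at 254, Xenon's profit is π_X = (376 - 254 - q_X)q_X - (80q_X) = (122 - q_X)q_X - (80q_X).
∂π_X/∂q_X = 42 - 2q_X = 0, so q_X = 21.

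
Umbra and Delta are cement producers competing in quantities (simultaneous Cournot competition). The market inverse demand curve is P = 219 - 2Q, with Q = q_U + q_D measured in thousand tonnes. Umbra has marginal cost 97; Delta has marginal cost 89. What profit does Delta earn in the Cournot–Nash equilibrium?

Umbra's profit: π_U = (219 - 2Q)q_U - (97q_U). Setting ∂π_U/∂q_U = 0: 122 - 4q_U - 2(q_D) = 0.
Delta's profit: π_D = (219 - 2Q)q_D - (89q_D). Setting ∂π_D/∂q_D = 0: 130 - 4q_D - 2(q_U) = 0.
Rearranging gives the reaction functions q_U = (122 - 2q_D)/4 and q_D = (130 - 2q_U)/4.
Substituting one into the other gives q_U = 19 and q_D = 23.
Price P = 219 - 2·42 = 135.
Delta's profit: (135 - 89)·23 = 1058.

1058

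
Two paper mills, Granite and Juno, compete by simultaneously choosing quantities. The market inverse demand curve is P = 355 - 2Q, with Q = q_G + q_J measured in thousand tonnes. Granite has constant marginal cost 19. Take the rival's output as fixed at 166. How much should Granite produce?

With the rival's output fixed at 166, Granite's profit is π_G = (355 - 2·166 - 2q_G)q_G - (19q_G) = (23 - 2q_G)q_G - (19q_G).
∂π_G/∂q_G = 4 - 4q_G = 0, so q_G = 1.

1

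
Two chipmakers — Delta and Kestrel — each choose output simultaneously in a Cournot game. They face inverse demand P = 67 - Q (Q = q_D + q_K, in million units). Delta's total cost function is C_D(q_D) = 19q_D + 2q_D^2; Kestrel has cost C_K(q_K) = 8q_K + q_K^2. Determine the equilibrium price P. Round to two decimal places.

Delta's profit: π_D = (67 - Q)q_D - (19q_D + 2q_D²). Setting ∂π_D/∂q_D = 0: 48 - 6q_D - (q_K) = 0.
Kestrel's first-order condition: 59 - 4q_K - (q_D) = 0.
So q_D = (48 - q_K)/6 and q_K = (59 - q_D)/4.
Substituting one into the other gives q_D = 133/23 and q_K = 306/23.
Total output Q = 439/23, so price P = 67 - 439/23 = 1102/23.

47.91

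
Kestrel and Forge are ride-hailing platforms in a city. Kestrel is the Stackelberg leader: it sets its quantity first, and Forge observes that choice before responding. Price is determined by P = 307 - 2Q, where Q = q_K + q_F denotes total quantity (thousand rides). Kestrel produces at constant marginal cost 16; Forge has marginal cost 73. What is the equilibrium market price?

The follower Forge best-responds to any q_K: π_F = (307 - 2Q)q_F - 73q_F.
Follower FOC: 234 - 2q_K - 4q_F = 0, so q_F(q_K) = (234 - 2q_K)/4.
Kestrel substitutes q_F(q_K) into its own profit: π_K = q_K(307 - 2q_K - (234 - 2q_K)/2) - 16q_K = (190 - q_K)q_K - 16q_K.
Maximising: ∂π_K/∂q_K = 174 - 2q_K = 0, giving q_K = 87.
Then q_F = (234 - 2·87)/4 = 15.
Total output Q = 102, so price P = 307 - 2·102 = 103.

103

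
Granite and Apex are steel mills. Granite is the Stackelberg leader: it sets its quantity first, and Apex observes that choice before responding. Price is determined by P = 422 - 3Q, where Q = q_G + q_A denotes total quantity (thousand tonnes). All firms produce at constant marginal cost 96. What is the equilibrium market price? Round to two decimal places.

The follower Apex best-responds to any q_G: π_A = (422 - 3Q)q_A - 96q_A.
Setting the follower's marginal profit to zero, 326 - 3q_G - 6q_A = 0, i.e. q_A = (326 - 3q_G)/6.
The leader anticipates this reaction. Substituting into P = 422 - 3Q gives P = 259 - (3/2)q_G, so π_G = (259 - (3/2)q_G)q_G - 96q_G.
Maximising: ∂π_G/∂q_G = 163 - 3q_G = 0, giving q_G = 163/3.
Then q_A = (326 - 3·(163/3))/6 = 163/6.
Total output Q = 163/2, so price P = 422 - 3·(163/2) = 355/2.

177.50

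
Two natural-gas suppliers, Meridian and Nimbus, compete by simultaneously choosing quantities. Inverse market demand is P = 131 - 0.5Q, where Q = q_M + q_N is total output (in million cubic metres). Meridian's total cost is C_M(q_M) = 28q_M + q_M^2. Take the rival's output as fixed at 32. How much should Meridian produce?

29

With the rival's output fixed at 32, Meridian's profit is π_M = (131 - (1/2)·32 - (1/2)q_M)q_M - (28q_M + q_M²) = (115 - (1/2)q_M)q_M - (28q_M + q_M²).
∂π_M/∂q_M = 87 - 3q_M = 0, so q_M = 29.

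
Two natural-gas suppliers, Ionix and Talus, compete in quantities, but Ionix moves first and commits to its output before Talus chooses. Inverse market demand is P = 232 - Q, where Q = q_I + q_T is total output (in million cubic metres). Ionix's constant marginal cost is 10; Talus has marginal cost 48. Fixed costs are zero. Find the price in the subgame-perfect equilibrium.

Solve by backward induction. Given q_I, the follower Talus maximises π_T = (232 - q_I - q_T)q_T - 48q_T.
∂π_T/∂q_T = 184 - q_I - 2q_T = 0 gives the reaction function q_T = (184 - q_I)/2.
The leader anticipates this reaction. Substituting into P = 232 - Q gives P = 140 - (1/2)q_I, so π_I = (140 - (1/2)q_I)q_I - 10q_I.
Leader FOC: 130 - q_I = 0, so q_I = 130.
Then q_T = (184 - 130)/2 = 27.
Total output Q = 157, so price P = 232 - 157 = 75.

75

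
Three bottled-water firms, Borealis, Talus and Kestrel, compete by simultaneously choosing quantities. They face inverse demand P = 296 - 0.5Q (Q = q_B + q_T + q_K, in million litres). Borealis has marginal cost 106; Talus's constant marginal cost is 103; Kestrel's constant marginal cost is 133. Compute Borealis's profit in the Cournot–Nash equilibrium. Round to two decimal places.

Borealis's profit: π_B = (296 - 0.5Q)q_B - (106q_B). Setting ∂π_B/∂q_B = 0: 190 - q_B - (1/2)(q_T + q_K) = 0.
Talus's profit: π_T = (296 - 0.5Q)q_T - (103q_T). Setting ∂π_T/∂q_T = 0: 193 - q_T - (1/2)(q_B + q_K) = 0.
Kestrel's first-order condition: 163 - q_K - (1/2)(q_B + q_T) = 0.
Adding the 3 first-order conditions: 546 − 2Q = 0, so Q = 273.
Back-substituting: q_B = (190 − 273/2)/(1/2) = 107, q_T = (193 − 273/2)/(1/2) = 113, q_K = (163 − 273/2)/(1/2) = 53.
Price P = 296 - (1/2)·273 = 319/2.
Borealis's profit: (319/2 - 106)·107 = 5724.5000.

5724.50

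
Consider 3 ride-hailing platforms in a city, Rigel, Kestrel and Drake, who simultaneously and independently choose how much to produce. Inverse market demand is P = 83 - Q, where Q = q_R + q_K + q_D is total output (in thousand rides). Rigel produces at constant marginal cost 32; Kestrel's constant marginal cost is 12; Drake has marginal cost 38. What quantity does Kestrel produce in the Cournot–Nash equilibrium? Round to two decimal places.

29.25

Rigel's profit: π_R = (83 - Q)q_R - (32q_R). Setting ∂π_R/∂q_R = 0: 51 - 2q_R - (q_K + q_D) = 0.
Kestrel's first-order condition: 71 - 2q_K - (q_R + q_D) = 0.
Drake's profit: π_D = (83 - Q)q_D - (38q_D). Setting ∂π_D/∂q_D = 0: 45 - 2q_D - (q_R + q_K) = 0.
Summing all 3 equations gives 167 − 4Q = 0, hence Q = 167/4.
Back-substituting: q_R = (51 − 167/4) = 37/4, q_K = (71 − 167/4) = 117/4, q_D = (45 − 167/4) = 13/4.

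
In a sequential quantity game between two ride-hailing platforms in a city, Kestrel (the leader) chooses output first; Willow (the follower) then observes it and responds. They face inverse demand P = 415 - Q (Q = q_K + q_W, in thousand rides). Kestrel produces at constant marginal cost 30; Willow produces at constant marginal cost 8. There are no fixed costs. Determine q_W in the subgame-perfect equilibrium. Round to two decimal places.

112.75

The follower Willow best-responds to any q_K: π_W = (415 - Q)q_W - 8q_W.
Setting the follower's marginal profit to zero, 407 - q_K - 2q_W = 0, i.e. q_W = (407 - q_K)/2.
The leader anticipates this reaction. Substituting into P = 415 - Q gives P = 423/2 - (1/2)q_K, so π_K = (423/2 - (1/2)q_K)q_K - 30q_K.
Leader FOC: 363/2 - q_K = 0, so q_K = 363/2.
Then q_W = (407 - 363/2)/2 = 451/4.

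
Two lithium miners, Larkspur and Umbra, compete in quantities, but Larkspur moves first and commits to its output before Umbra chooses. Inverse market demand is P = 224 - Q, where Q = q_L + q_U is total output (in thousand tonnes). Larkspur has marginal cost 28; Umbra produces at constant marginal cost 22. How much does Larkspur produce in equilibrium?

95

The follower Umbra best-responds to any q_L: π_U = (224 - Q)q_U - 22q_U.
Setting the follower's marginal profit to zero, 202 - q_L - 2q_U = 0, i.e. q_U = (202 - q_L)/2.
The leader anticipates this reaction. Substituting into P = 224 - Q gives P = 123 - (1/2)q_L, so π_L = (123 - (1/2)q_L)q_L - 28q_L.
The leader's first-order condition 95 - q_L = 0 yields q_L = 95.
Then q_U = (202 - 95)/2 = 107/2.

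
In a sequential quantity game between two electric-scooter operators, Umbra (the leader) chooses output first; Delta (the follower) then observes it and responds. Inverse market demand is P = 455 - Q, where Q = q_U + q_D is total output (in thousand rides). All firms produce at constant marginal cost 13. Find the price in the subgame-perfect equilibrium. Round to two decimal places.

The follower Delta best-responds to any q_U: π_D = (455 - Q)q_D - 13q_D.
Setting the follower's marginal profit to zero, 442 - q_U - 2q_D = 0, i.e. q_D = (442 - q_U)/2.
The leader anticipates this reaction. Substituting into P = 455 - Q gives P = 234 - (1/2)q_U, so π_U = (234 - (1/2)q_U)q_U - 13q_U.
Leader FOC: 221 - q_U = 0, so q_U = 221.
Then q_D = (442 - 221)/2 = 221/2.
Total output Q = 663/2, so price P = 455 - 663/2 = 247/2.

123.50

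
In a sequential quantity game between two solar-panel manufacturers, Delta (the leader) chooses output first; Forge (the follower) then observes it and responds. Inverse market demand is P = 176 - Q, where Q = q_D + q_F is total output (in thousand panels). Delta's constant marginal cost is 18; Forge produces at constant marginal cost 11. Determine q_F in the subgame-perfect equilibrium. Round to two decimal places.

Solve by backward induction. Given q_D, the follower Forge maximises π_F = (176 - q_D - q_F)q_F - 11q_F.
Setting the follower's marginal profit to zero, 165 - q_D - 2q_F = 0, i.e. q_F = (165 - q_D)/2.
Delta substitutes q_F(q_D) into its own profit: π_D = q_D(176 - q_D - (165 - q_D)/2) - 18q_D = (187/2 - (1/2)q_D)q_D - 18q_D.
The leader's first-order condition 151/2 - q_D = 0 yields q_D = 151/2.
Then q_F = (165 - 151/2)/2 = 179/4.

44.75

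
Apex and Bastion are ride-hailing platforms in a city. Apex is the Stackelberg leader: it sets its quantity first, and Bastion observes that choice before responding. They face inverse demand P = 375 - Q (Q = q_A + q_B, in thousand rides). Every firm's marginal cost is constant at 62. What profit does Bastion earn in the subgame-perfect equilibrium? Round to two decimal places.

6123.06

Solve by backward induction. Given q_A, the follower Bastion maximises π_B = (375 - q_A - q_B)q_B - 62q_B.
∂π_B/∂q_B = 313 - q_A - 2q_B = 0 gives the reaction function q_B = (313 - q_A)/2.
The leader anticipates this reaction. Substituting into P = 375 - Q gives P = 437/2 - (1/2)q_A, so π_A = (437/2 - (1/2)q_A)q_A - 62q_A.
Leader FOC: 313/2 - q_A = 0, so q_A = 313/2.
Then q_B = (313 - 313/2)/2 = 313/4.
Price P = 375 - 939/4 = 561/4.
Bastion's profit: (561/4 - 62)·(313/4) = 6123.0625.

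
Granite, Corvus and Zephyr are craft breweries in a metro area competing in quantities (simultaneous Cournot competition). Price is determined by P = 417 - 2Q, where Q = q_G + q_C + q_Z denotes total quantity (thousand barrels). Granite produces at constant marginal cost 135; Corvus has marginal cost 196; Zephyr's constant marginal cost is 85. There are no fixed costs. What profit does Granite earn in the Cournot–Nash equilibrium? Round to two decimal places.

2682.78

Granite's profit: π_G = (417 - 2Q)q_G - (135q_G). Setting ∂π_G/∂q_G = 0: 282 - 4q_G - 2(q_C + q_Z) = 0.
Corvus's first-order condition: 221 - 4q_C - 2(q_G + q_Z) = 0.
Zephyr's first-order condition: 332 - 4q_Z - 2(q_G + q_C) = 0.
Summing all 3 equations gives 835 − 8Q = 0, hence Q = 835/8.
Back-substituting: q_G = (282 − 835/4)/2 = 293/8, q_C = (221 − 835/4)/2 = 49/8, q_Z = (332 − 835/4)/2 = 493/8.
Price P = 417 - 2·(835/8) = 833/4.
Granite's profit: (833/4 - 135)·(293/8) = 2682.7813.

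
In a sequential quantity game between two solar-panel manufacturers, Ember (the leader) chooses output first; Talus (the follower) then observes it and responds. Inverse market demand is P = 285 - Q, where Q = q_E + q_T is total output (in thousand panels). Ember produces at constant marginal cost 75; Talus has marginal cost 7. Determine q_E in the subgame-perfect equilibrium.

The follower Talus best-responds to any q_E: π_T = (285 - Q)q_T - 7q_T.
Follower FOC: 278 - q_E - 2q_T = 0, so q_T(q_E) = (278 - q_E)/2.
The leader anticipates this reaction. Substituting into P = 285 - Q gives P = 146 - (1/2)q_E, so π_E = (146 - (1/2)q_E)q_E - 75q_E.
Leader FOC: 71 - q_E = 0, so q_E = 71.
Then q_T = (278 - 71)/2 = 207/2.

71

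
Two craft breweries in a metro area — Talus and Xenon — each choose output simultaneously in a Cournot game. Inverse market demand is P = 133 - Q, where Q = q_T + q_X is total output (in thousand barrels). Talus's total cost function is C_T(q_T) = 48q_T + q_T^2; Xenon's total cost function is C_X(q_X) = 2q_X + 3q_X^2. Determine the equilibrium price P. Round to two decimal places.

101.13

Talus's profit: π_T = (133 - Q)q_T - (48q_T + q_T²). Setting ∂π_T/∂q_T = 0: 85 - 4q_T - (q_X) = 0.
Xenon's profit: π_X = (133 - Q)q_X - (2q_X + 3q_X²). Setting ∂π_X/∂q_X = 0: 131 - 8q_X - (q_T) = 0.
Rearranging gives the reaction functions q_T = (85 - q_X)/4 and q_X = (131 - q_T)/8.
Substituting one into the other gives q_T = 549/31 and q_X = 439/31.
Total output Q = 988/31, so price P = 133 - 988/31 = 101.1290.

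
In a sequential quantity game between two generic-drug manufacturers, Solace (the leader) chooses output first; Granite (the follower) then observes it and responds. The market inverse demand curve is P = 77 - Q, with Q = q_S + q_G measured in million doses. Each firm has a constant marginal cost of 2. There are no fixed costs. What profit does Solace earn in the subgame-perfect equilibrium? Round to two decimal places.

Solve by backward induction. Given q_S, the follower Granite maximises π_G = (77 - q_S - q_G)q_G - 2q_G.
Follower FOC: 75 - q_S - 2q_G = 0, so q_G(q_S) = (75 - q_S)/2.
The leader anticipates this reaction. Substituting into P = 77 - Q gives P = 79/2 - (1/2)q_S, so π_S = (79/2 - (1/2)q_S)q_S - 2q_S.
Maximising: ∂π_S/∂q_S = 75/2 - q_S = 0, giving q_S = 75/2.
Then q_G = (75 - 75/2)/2 = 75/4.
Price P = 77 - 225/4 = 83/4.
Solace's profit: (83/4 - 2)·(75/2) = 703.1250.

703.13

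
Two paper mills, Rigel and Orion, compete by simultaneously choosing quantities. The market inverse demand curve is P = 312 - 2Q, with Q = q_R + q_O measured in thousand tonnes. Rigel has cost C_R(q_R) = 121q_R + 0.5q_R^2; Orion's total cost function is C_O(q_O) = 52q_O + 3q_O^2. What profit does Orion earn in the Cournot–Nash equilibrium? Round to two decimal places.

1991.31

Rigel's profit: π_R = (312 - 2Q)q_R - (121q_R + (1/2)q_R²). Setting ∂π_R/∂q_R = 0: 191 - 5q_R - 2(q_O) = 0.
Orion's first-order condition: 260 - 10q_O - 2(q_R) = 0.
Best responses: q_R = (191 - 2q_O)/5, q_O = (260 - 2q_R)/10.
Substituting one into the other gives q_R = 695/23 and q_O = 459/23.
Price P = 312 - 2·(1154/23) = 211.6522.
Orion's profit: 211.6522·(459/23) - 52·(459/23) - 3(459/23)² = 1991.3138.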